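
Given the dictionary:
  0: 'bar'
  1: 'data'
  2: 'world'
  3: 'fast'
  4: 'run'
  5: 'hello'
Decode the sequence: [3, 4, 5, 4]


Look up each index in the dictionary:
  3 -> 'fast'
  4 -> 'run'
  5 -> 'hello'
  4 -> 'run'

Decoded: "fast run hello run"


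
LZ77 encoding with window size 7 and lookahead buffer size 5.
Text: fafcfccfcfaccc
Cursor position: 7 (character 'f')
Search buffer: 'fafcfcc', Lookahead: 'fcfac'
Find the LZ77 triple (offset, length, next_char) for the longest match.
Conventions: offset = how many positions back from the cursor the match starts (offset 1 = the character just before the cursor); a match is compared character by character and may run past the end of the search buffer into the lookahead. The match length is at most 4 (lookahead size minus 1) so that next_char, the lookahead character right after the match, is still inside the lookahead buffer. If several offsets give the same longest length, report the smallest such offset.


Try each offset into the search buffer:
  offset=1 (pos 6, char 'c'): match length 0
  offset=2 (pos 5, char 'c'): match length 0
  offset=3 (pos 4, char 'f'): match length 2
  offset=4 (pos 3, char 'c'): match length 0
  offset=5 (pos 2, char 'f'): match length 3
  offset=6 (pos 1, char 'a'): match length 0
  offset=7 (pos 0, char 'f'): match length 1
Longest match has length 3 at offset 5.
next_char = character at position 7 + 3 = 10 -> 'a'

Best match: offset=5, length=3 (matching 'fcf' starting at position 2)
LZ77 triple: (5, 3, 'a')


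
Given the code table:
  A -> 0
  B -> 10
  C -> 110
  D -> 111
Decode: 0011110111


Decoding:
0 -> A
0 -> A
111 -> D
10 -> B
111 -> D


Result: AADBD


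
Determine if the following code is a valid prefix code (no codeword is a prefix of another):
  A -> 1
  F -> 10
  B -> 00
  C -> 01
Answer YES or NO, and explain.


Checking each pair (does one codeword prefix another?):
  A='1' vs F='10': prefix -- VIOLATION

NO -- this is NOT a valid prefix code. A (1) is a prefix of F (10).


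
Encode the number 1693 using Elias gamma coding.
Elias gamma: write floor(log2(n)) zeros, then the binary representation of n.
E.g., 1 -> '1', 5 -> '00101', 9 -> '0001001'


num_bits = floor(log2(1693)) + 1 = 11
leading_zeros = num_bits - 1 = 10
binary(1693) = 11010011101

Elias gamma(1693) = '0000000000' + '11010011101' = 000000000011010011101 (21 bits)


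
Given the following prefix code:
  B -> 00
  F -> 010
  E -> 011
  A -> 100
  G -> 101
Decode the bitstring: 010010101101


Decoding step by step:
Bits 010 -> F
Bits 010 -> F
Bits 101 -> G
Bits 101 -> G


Decoded message: FFGG


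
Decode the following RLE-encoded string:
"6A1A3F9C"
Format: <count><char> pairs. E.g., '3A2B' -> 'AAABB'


Expanding each <count><char> pair:
  6A -> 'AAAAAA'
  1A -> 'A'
  3F -> 'FFF'
  9C -> 'CCCCCCCCC'

Decoded = AAAAAAAFFFCCCCCCCCC


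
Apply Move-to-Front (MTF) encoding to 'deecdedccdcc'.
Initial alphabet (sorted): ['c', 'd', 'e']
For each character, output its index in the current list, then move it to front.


MTF encoding:
'd': index 1 in ['c', 'd', 'e'] -> ['d', 'c', 'e']
'e': index 2 in ['d', 'c', 'e'] -> ['e', 'd', 'c']
'e': index 0 in ['e', 'd', 'c'] -> ['e', 'd', 'c']
'c': index 2 in ['e', 'd', 'c'] -> ['c', 'e', 'd']
'd': index 2 in ['c', 'e', 'd'] -> ['d', 'c', 'e']
'e': index 2 in ['d', 'c', 'e'] -> ['e', 'd', 'c']
'd': index 1 in ['e', 'd', 'c'] -> ['d', 'e', 'c']
'c': index 2 in ['d', 'e', 'c'] -> ['c', 'd', 'e']
'c': index 0 in ['c', 'd', 'e'] -> ['c', 'd', 'e']
'd': index 1 in ['c', 'd', 'e'] -> ['d', 'c', 'e']
'c': index 1 in ['d', 'c', 'e'] -> ['c', 'd', 'e']
'c': index 0 in ['c', 'd', 'e'] -> ['c', 'd', 'e']


Output: [1, 2, 0, 2, 2, 2, 1, 2, 0, 1, 1, 0]


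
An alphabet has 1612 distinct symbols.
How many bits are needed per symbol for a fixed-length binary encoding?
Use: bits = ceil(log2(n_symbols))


log2(1612) = 10.6546
Bracket: 2^10 = 1024 < 1612 <= 2^11 = 2048
So ceil(log2(1612)) = 11

bits = ceil(log2(1612)) = ceil(10.6546) = 11 bits


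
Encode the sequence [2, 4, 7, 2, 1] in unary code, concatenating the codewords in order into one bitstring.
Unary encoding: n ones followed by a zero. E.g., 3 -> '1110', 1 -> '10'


Encode each number as n ones followed by a terminating 0:
  2 -> 110 (3 bits)
  4 -> 11110 (5 bits)
  7 -> 11111110 (8 bits)
  2 -> 110 (3 bits)
  1 -> 10 (2 bits)
Total length = 3 + 5 + 8 + 3 + 2 = 21 bits.

Unary([2, 4, 7, 2, 1]) = 110111101111111011010 (21 bits)


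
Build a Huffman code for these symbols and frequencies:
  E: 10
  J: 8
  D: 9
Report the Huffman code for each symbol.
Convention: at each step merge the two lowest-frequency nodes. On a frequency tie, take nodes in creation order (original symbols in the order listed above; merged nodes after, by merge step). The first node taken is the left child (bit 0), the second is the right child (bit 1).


Huffman tree construction:
Step 1: Merge J(8) + D(9) = 17
Step 2: Merge E(10) + (J+D)(17) = 27
Read each symbol's code off the tree from the root (left child = 0, right child = 1).

Codes:
  E: 0 (length 1)
  J: 10 (length 2)
  D: 11 (length 2)
Average code length: 44/27 = 1.6296 bits/symbol


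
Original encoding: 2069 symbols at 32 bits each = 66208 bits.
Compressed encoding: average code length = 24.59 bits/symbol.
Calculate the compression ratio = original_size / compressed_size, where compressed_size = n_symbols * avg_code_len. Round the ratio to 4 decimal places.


original_size = n_symbols * orig_bits = 2069 * 32 = 66208 bits
compressed_size = n_symbols * avg_code_len = 2069 * 24.59 = 50876.71 bits
ratio = original_size / compressed_size = 66208 / 50876.71 = 1.3013

Compression ratio = 1.3013


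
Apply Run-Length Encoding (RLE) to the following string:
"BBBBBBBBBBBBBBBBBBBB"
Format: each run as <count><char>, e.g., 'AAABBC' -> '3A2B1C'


Scanning runs left to right:
  i=0: run of 'B' x 20 -> '20B'

RLE = 20B


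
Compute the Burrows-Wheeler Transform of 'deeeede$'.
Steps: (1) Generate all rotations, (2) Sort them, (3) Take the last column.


Rotations (sorted):
  0: $deeeede -> last char: e
  1: de$deeee -> last char: e
  2: deeeede$ -> last char: $
  3: e$deeeed -> last char: d
  4: ede$deee -> last char: e
  5: eede$dee -> last char: e
  6: eeede$de -> last char: e
  7: eeeede$d -> last char: d


BWT = ee$deeed


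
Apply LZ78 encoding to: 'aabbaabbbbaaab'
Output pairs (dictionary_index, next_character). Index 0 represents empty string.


LZ78 encoding steps:
Dictionary: {0: ''}
Step 1: w='' (idx 0), next='a' -> output (0, 'a'), add 'a' as idx 1
Step 2: w='a' (idx 1), next='b' -> output (1, 'b'), add 'ab' as idx 2
Step 3: w='' (idx 0), next='b' -> output (0, 'b'), add 'b' as idx 3
Step 4: w='a' (idx 1), next='a' -> output (1, 'a'), add 'aa' as idx 4
Step 5: w='b' (idx 3), next='b' -> output (3, 'b'), add 'bb' as idx 5
Step 6: w='bb' (idx 5), next='a' -> output (5, 'a'), add 'bba' as idx 6
Step 7: w='aa' (idx 4), next='b' -> output (4, 'b'), add 'aab' as idx 7


Encoded: [(0, 'a'), (1, 'b'), (0, 'b'), (1, 'a'), (3, 'b'), (5, 'a'), (4, 'b')]


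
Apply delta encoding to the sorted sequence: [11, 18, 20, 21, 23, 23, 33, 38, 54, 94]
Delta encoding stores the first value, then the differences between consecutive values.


First value: 11
Deltas:
  18 - 11 = 7
  20 - 18 = 2
  21 - 20 = 1
  23 - 21 = 2
  23 - 23 = 0
  33 - 23 = 10
  38 - 33 = 5
  54 - 38 = 16
  94 - 54 = 40


Delta encoded: [11, 7, 2, 1, 2, 0, 10, 5, 16, 40]


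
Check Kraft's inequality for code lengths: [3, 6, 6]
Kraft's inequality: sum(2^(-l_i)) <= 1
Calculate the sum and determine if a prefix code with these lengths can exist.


Sum = 2^(-3) + 2^(-6) + 2^(-6)
    = 0.125 + 0.015625 + 0.015625
    = 10/64 = 0.15625
Since 0.15625 <= 1, Kraft's inequality IS satisfied.
A prefix code with these lengths CAN exist.

Kraft sum = 0.15625. Satisfied.


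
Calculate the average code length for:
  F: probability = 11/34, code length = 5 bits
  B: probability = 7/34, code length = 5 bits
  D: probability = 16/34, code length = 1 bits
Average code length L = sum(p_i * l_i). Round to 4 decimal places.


Weighted contributions p_i * l_i:
  F: (11/34) * 5 = 55/34
  B: (7/34) * 5 = 35/34
  D: (16/34) * 1 = 16/34
Sum = (55 + 35 + 16)/34 = 106/34

L = 106/34 = 3.1176 bits/symbol


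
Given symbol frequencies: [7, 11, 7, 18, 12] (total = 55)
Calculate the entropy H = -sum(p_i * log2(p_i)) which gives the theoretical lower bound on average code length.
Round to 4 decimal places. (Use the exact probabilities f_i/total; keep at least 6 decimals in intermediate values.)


Per-symbol terms -p_i * log2(p_i) with p_i = f_i/55:
  p = 7/55 = 0.127273: log2(p) = -2.974005, -p*log2(p) = 0.378510
  p = 11/55 = 0.200000: log2(p) = -2.321928, -p*log2(p) = 0.464386
  p = 7/55 = 0.127273: log2(p) = -2.974005, -p*log2(p) = 0.378510
  p = 18/55 = 0.327273: log2(p) = -1.611435, -p*log2(p) = 0.527379
  p = 12/55 = 0.218182: log2(p) = -2.196397, -p*log2(p) = 0.479214
H = 0.378510 + 0.464386 + 0.378510 + 0.527379 + 0.479214 = 2.227999

H = 2.228 bits/symbol


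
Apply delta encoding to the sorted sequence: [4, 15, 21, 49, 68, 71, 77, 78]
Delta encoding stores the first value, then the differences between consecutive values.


First value: 4
Deltas:
  15 - 4 = 11
  21 - 15 = 6
  49 - 21 = 28
  68 - 49 = 19
  71 - 68 = 3
  77 - 71 = 6
  78 - 77 = 1


Delta encoded: [4, 11, 6, 28, 19, 3, 6, 1]


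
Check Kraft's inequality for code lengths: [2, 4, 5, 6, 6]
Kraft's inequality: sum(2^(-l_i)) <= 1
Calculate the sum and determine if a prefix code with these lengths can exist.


Sum = 2^(-2) + 2^(-4) + 2^(-5) + 2^(-6) + 2^(-6)
    = 0.25 + 0.0625 + 0.03125 + 0.015625 + 0.015625
    = 24/64 = 0.375
Since 0.375 <= 1, Kraft's inequality IS satisfied.
A prefix code with these lengths CAN exist.

Kraft sum = 0.375. Satisfied.


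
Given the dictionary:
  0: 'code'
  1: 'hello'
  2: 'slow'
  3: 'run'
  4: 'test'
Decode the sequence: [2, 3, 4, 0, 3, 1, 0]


Look up each index in the dictionary:
  2 -> 'slow'
  3 -> 'run'
  4 -> 'test'
  0 -> 'code'
  3 -> 'run'
  1 -> 'hello'
  0 -> 'code'

Decoded: "slow run test code run hello code"


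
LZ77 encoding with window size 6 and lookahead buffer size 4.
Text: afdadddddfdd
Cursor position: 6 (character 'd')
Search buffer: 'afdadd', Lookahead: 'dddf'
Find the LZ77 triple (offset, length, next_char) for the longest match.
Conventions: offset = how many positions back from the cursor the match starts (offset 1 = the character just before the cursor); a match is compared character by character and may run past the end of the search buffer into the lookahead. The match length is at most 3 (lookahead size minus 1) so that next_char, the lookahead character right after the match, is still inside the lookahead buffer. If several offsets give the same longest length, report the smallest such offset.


Try each offset into the search buffer:
  offset=1 (pos 5, char 'd'): match length 3
  offset=2 (pos 4, char 'd'): match length 3
  offset=3 (pos 3, char 'a'): match length 0
  offset=4 (pos 2, char 'd'): match length 1
  offset=5 (pos 1, char 'f'): match length 0
  offset=6 (pos 0, char 'a'): match length 0
Longest match has length 3, found at offsets 1, 2; take the smallest, offset 1.
next_char = character at position 6 + 3 = 9 -> 'f'

Best match: offset=1, length=3 (matching 'ddd' starting at position 5)
LZ77 triple: (1, 3, 'f')


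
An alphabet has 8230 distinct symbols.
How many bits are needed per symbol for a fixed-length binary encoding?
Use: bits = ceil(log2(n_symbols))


log2(8230) = 13.0067
Bracket: 2^13 = 8192 < 8230 <= 2^14 = 16384
So ceil(log2(8230)) = 14

bits = ceil(log2(8230)) = ceil(13.0067) = 14 bits


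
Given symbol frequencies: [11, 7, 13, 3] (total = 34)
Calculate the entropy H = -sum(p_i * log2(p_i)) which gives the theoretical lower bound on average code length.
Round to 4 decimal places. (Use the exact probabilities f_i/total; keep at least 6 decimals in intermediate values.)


Per-symbol terms -p_i * log2(p_i) with p_i = f_i/34:
  p = 11/34 = 0.323529: log2(p) = -1.628031, -p*log2(p) = 0.526716
  p = 7/34 = 0.205882: log2(p) = -2.280108, -p*log2(p) = 0.469434
  p = 13/34 = 0.382353: log2(p) = -1.387023, -p*log2(p) = 0.530332
  p = 3/34 = 0.088235: log2(p) = -3.502500, -p*log2(p) = 0.309044
H = 0.526716 + 0.469434 + 0.530332 + 0.309044 = 1.835526

H = 1.8355 bits/symbol


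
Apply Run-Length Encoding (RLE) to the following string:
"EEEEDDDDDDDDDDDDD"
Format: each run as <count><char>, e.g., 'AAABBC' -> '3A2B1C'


Scanning runs left to right:
  i=0: run of 'E' x 4 -> '4E'
  i=4: run of 'D' x 13 -> '13D'

RLE = 4E13D


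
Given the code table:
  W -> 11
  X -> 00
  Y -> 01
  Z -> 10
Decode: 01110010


Decoding:
01 -> Y
11 -> W
00 -> X
10 -> Z


Result: YWXZ


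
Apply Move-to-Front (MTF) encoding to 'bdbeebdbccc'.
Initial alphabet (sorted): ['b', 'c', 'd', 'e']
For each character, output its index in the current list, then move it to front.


MTF encoding:
'b': index 0 in ['b', 'c', 'd', 'e'] -> ['b', 'c', 'd', 'e']
'd': index 2 in ['b', 'c', 'd', 'e'] -> ['d', 'b', 'c', 'e']
'b': index 1 in ['d', 'b', 'c', 'e'] -> ['b', 'd', 'c', 'e']
'e': index 3 in ['b', 'd', 'c', 'e'] -> ['e', 'b', 'd', 'c']
'e': index 0 in ['e', 'b', 'd', 'c'] -> ['e', 'b', 'd', 'c']
'b': index 1 in ['e', 'b', 'd', 'c'] -> ['b', 'e', 'd', 'c']
'd': index 2 in ['b', 'e', 'd', 'c'] -> ['d', 'b', 'e', 'c']
'b': index 1 in ['d', 'b', 'e', 'c'] -> ['b', 'd', 'e', 'c']
'c': index 3 in ['b', 'd', 'e', 'c'] -> ['c', 'b', 'd', 'e']
'c': index 0 in ['c', 'b', 'd', 'e'] -> ['c', 'b', 'd', 'e']
'c': index 0 in ['c', 'b', 'd', 'e'] -> ['c', 'b', 'd', 'e']


Output: [0, 2, 1, 3, 0, 1, 2, 1, 3, 0, 0]


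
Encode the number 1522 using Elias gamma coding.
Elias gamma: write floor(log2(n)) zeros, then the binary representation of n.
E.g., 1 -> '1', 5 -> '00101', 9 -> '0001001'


num_bits = floor(log2(1522)) + 1 = 11
leading_zeros = num_bits - 1 = 10
binary(1522) = 10111110010

Elias gamma(1522) = '0000000000' + '10111110010' = 000000000010111110010 (21 bits)


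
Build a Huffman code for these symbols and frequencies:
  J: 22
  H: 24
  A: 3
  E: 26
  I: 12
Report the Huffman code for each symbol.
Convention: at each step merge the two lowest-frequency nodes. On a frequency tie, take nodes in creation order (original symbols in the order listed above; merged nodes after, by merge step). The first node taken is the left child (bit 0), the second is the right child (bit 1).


Huffman tree construction:
Step 1: Merge A(3) + I(12) = 15
Step 2: Merge (A+I)(15) + J(22) = 37
Step 3: Merge H(24) + E(26) = 50
Step 4: Merge ((A+I)+J)(37) + (H+E)(50) = 87
Read each symbol's code off the tree from the root (left child = 0, right child = 1).

Codes:
  J: 01 (length 2)
  H: 10 (length 2)
  A: 000 (length 3)
  E: 11 (length 2)
  I: 001 (length 3)
Average code length: 189/87 = 2.1724 bits/symbol


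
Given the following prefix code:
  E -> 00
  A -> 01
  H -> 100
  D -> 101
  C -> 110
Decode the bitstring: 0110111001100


Decoding step by step:
Bits 01 -> A
Bits 101 -> D
Bits 110 -> C
Bits 01 -> A
Bits 100 -> H


Decoded message: ADCAH


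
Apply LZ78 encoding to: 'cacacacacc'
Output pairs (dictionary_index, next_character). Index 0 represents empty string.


LZ78 encoding steps:
Dictionary: {0: ''}
Step 1: w='' (idx 0), next='c' -> output (0, 'c'), add 'c' as idx 1
Step 2: w='' (idx 0), next='a' -> output (0, 'a'), add 'a' as idx 2
Step 3: w='c' (idx 1), next='a' -> output (1, 'a'), add 'ca' as idx 3
Step 4: w='ca' (idx 3), next='c' -> output (3, 'c'), add 'cac' as idx 4
Step 5: w='a' (idx 2), next='c' -> output (2, 'c'), add 'ac' as idx 5
Step 6: w='c' (idx 1), end of input -> output (1, '')


Encoded: [(0, 'c'), (0, 'a'), (1, 'a'), (3, 'c'), (2, 'c'), (1, '')]


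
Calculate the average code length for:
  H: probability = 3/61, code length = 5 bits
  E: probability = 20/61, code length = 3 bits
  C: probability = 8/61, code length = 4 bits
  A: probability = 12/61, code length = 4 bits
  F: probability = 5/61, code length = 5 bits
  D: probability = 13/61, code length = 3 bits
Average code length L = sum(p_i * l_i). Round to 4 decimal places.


Weighted contributions p_i * l_i:
  H: (3/61) * 5 = 15/61
  E: (20/61) * 3 = 60/61
  C: (8/61) * 4 = 32/61
  A: (12/61) * 4 = 48/61
  F: (5/61) * 5 = 25/61
  D: (13/61) * 3 = 39/61
Sum = (15 + 60 + 32 + 48 + 25 + 39)/61 = 219/61

L = 219/61 = 3.5902 bits/symbol


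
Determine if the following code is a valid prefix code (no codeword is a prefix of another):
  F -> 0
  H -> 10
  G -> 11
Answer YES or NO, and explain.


Checking each pair (does one codeword prefix another?):
  F='0' vs H='10': no prefix
  F='0' vs G='11': no prefix
  H='10' vs F='0': no prefix
  H='10' vs G='11': no prefix
  G='11' vs F='0': no prefix
  G='11' vs H='10': no prefix
No violation found over all pairs.

YES -- this is a valid prefix code. No codeword is a prefix of any other codeword.


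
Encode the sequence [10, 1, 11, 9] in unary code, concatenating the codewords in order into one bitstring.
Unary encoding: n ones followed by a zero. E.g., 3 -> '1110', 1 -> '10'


Encode each number as n ones followed by a terminating 0:
  10 -> 11111111110 (11 bits)
  1 -> 10 (2 bits)
  11 -> 111111111110 (12 bits)
  9 -> 1111111110 (10 bits)
Total length = 11 + 2 + 12 + 10 = 35 bits.

Unary([10, 1, 11, 9]) = 11111111110101111111111101111111110 (35 bits)


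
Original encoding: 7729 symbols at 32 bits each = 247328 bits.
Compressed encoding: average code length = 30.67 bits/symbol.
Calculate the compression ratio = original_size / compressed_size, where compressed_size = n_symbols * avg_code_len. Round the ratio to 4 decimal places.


original_size = n_symbols * orig_bits = 7729 * 32 = 247328 bits
compressed_size = n_symbols * avg_code_len = 7729 * 30.67 = 237048.43 bits
ratio = original_size / compressed_size = 247328 / 237048.43 = 1.0434

Compression ratio = 1.0434


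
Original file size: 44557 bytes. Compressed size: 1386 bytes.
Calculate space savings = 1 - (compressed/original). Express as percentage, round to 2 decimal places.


ratio = compressed/original = 1386/44557 = 0.031106
savings = 1 - ratio = 1 - 0.031106 = 0.968894
as a percentage: 0.968894 * 100 = 96.89%

Space savings = 1 - 1386/44557 = 96.89%


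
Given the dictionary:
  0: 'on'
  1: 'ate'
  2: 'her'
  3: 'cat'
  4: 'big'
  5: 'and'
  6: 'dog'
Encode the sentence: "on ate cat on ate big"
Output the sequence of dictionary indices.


Look up each word in the dictionary:
  'on' -> 0
  'ate' -> 1
  'cat' -> 3
  'on' -> 0
  'ate' -> 1
  'big' -> 4

Encoded: [0, 1, 3, 0, 1, 4]


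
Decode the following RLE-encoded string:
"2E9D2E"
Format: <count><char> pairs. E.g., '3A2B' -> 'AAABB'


Expanding each <count><char> pair:
  2E -> 'EE'
  9D -> 'DDDDDDDDD'
  2E -> 'EE'

Decoded = EEDDDDDDDDDEE


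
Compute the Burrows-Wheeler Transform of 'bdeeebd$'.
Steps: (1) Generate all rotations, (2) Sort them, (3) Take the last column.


Rotations (sorted):
  0: $bdeeebd -> last char: d
  1: bd$bdeee -> last char: e
  2: bdeeebd$ -> last char: $
  3: d$bdeeeb -> last char: b
  4: deeebd$b -> last char: b
  5: ebd$bdee -> last char: e
  6: eebd$bde -> last char: e
  7: eeebd$bd -> last char: d


BWT = de$bbeed


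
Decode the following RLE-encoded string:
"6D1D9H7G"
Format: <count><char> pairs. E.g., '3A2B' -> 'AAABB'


Expanding each <count><char> pair:
  6D -> 'DDDDDD'
  1D -> 'D'
  9H -> 'HHHHHHHHH'
  7G -> 'GGGGGGG'

Decoded = DDDDDDDHHHHHHHHHGGGGGGG


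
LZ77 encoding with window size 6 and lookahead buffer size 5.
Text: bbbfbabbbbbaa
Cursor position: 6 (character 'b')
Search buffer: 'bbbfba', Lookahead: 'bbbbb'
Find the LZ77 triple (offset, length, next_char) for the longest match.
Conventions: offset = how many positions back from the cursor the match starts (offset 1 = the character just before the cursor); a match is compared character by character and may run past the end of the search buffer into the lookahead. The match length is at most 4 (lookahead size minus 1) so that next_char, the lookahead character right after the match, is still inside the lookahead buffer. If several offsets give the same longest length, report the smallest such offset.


Try each offset into the search buffer:
  offset=1 (pos 5, char 'a'): match length 0
  offset=2 (pos 4, char 'b'): match length 1
  offset=3 (pos 3, char 'f'): match length 0
  offset=4 (pos 2, char 'b'): match length 1
  offset=5 (pos 1, char 'b'): match length 2
  offset=6 (pos 0, char 'b'): match length 3
Longest match has length 3 at offset 6.
next_char = character at position 6 + 3 = 9 -> 'b'

Best match: offset=6, length=3 (matching 'bbb' starting at position 0)
LZ77 triple: (6, 3, 'b')


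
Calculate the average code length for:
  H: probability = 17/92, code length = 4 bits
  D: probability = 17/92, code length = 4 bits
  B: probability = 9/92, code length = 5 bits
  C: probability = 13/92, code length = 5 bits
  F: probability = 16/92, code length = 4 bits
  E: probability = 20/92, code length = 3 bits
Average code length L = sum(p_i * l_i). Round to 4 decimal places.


Weighted contributions p_i * l_i:
  H: (17/92) * 4 = 68/92
  D: (17/92) * 4 = 68/92
  B: (9/92) * 5 = 45/92
  C: (13/92) * 5 = 65/92
  F: (16/92) * 4 = 64/92
  E: (20/92) * 3 = 60/92
Sum = (68 + 68 + 45 + 65 + 64 + 60)/92 = 370/92

L = 370/92 = 4.0217 bits/symbol


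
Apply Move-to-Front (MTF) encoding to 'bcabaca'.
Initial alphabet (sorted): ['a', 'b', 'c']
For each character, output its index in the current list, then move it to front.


MTF encoding:
'b': index 1 in ['a', 'b', 'c'] -> ['b', 'a', 'c']
'c': index 2 in ['b', 'a', 'c'] -> ['c', 'b', 'a']
'a': index 2 in ['c', 'b', 'a'] -> ['a', 'c', 'b']
'b': index 2 in ['a', 'c', 'b'] -> ['b', 'a', 'c']
'a': index 1 in ['b', 'a', 'c'] -> ['a', 'b', 'c']
'c': index 2 in ['a', 'b', 'c'] -> ['c', 'a', 'b']
'a': index 1 in ['c', 'a', 'b'] -> ['a', 'c', 'b']


Output: [1, 2, 2, 2, 1, 2, 1]


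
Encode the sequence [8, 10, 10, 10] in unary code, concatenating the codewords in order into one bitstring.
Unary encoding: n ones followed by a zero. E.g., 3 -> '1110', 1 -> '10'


Encode each number as n ones followed by a terminating 0:
  8 -> 111111110 (9 bits)
  10 -> 11111111110 (11 bits)
  10 -> 11111111110 (11 bits)
  10 -> 11111111110 (11 bits)
Total length = 9 + 11 + 11 + 11 = 42 bits.

Unary([8, 10, 10, 10]) = 111111110111111111101111111111011111111110 (42 bits)


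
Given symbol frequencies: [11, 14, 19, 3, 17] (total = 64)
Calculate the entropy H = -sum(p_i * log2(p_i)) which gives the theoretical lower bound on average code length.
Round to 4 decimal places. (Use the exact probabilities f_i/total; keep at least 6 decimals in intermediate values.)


Per-symbol terms -p_i * log2(p_i) with p_i = f_i/64:
  p = 11/64 = 0.171875: log2(p) = -2.540568, -p*log2(p) = 0.436660
  p = 14/64 = 0.218750: log2(p) = -2.192645, -p*log2(p) = 0.479641
  p = 19/64 = 0.296875: log2(p) = -1.752072, -p*log2(p) = 0.520147
  p = 3/64 = 0.046875: log2(p) = -4.415037, -p*log2(p) = 0.206955
  p = 17/64 = 0.265625: log2(p) = -1.912537, -p*log2(p) = 0.508018
H = 0.436660 + 0.479641 + 0.520147 + 0.206955 + 0.508018 = 2.151421

H = 2.1514 bits/symbol


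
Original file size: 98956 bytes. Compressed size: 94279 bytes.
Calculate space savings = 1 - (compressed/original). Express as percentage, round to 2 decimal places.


ratio = compressed/original = 94279/98956 = 0.952737
savings = 1 - ratio = 1 - 0.952737 = 0.047263
as a percentage: 0.047263 * 100 = 4.73%

Space savings = 1 - 94279/98956 = 4.73%


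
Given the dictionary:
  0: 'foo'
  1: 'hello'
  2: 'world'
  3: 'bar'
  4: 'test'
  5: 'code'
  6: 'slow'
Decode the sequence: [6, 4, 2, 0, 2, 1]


Look up each index in the dictionary:
  6 -> 'slow'
  4 -> 'test'
  2 -> 'world'
  0 -> 'foo'
  2 -> 'world'
  1 -> 'hello'

Decoded: "slow test world foo world hello"


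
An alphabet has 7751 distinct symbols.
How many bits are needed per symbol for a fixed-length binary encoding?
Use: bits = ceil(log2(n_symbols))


log2(7751) = 12.9202
Bracket: 2^12 = 4096 < 7751 <= 2^13 = 8192
So ceil(log2(7751)) = 13

bits = ceil(log2(7751)) = ceil(12.9202) = 13 bits


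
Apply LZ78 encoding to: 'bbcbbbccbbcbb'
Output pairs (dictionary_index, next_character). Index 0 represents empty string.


LZ78 encoding steps:
Dictionary: {0: ''}
Step 1: w='' (idx 0), next='b' -> output (0, 'b'), add 'b' as idx 1
Step 2: w='b' (idx 1), next='c' -> output (1, 'c'), add 'bc' as idx 2
Step 3: w='b' (idx 1), next='b' -> output (1, 'b'), add 'bb' as idx 3
Step 4: w='bc' (idx 2), next='c' -> output (2, 'c'), add 'bcc' as idx 4
Step 5: w='bb' (idx 3), next='c' -> output (3, 'c'), add 'bbc' as idx 5
Step 6: w='bb' (idx 3), end of input -> output (3, '')


Encoded: [(0, 'b'), (1, 'c'), (1, 'b'), (2, 'c'), (3, 'c'), (3, '')]


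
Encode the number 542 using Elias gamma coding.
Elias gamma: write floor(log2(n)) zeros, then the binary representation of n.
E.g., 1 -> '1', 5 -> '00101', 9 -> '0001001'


num_bits = floor(log2(542)) + 1 = 10
leading_zeros = num_bits - 1 = 9
binary(542) = 1000011110

Elias gamma(542) = '000000000' + '1000011110' = 0000000001000011110 (19 bits)


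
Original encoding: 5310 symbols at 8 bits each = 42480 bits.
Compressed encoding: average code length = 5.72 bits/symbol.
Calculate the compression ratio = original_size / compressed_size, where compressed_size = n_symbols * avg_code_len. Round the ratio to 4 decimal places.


original_size = n_symbols * orig_bits = 5310 * 8 = 42480 bits
compressed_size = n_symbols * avg_code_len = 5310 * 5.72 = 30373.2 bits
ratio = original_size / compressed_size = 42480 / 30373.2 = 1.3986

Compression ratio = 1.3986


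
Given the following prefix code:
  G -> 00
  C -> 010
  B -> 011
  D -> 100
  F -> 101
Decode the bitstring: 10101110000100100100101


Decoding step by step:
Bits 101 -> F
Bits 011 -> B
Bits 100 -> D
Bits 00 -> G
Bits 100 -> D
Bits 100 -> D
Bits 100 -> D
Bits 101 -> F


Decoded message: FBDGDDDF


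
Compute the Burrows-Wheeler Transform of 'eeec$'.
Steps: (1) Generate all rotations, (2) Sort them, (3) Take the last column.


Rotations (sorted):
  0: $eeec -> last char: c
  1: c$eee -> last char: e
  2: ec$ee -> last char: e
  3: eec$e -> last char: e
  4: eeec$ -> last char: $


BWT = ceee$


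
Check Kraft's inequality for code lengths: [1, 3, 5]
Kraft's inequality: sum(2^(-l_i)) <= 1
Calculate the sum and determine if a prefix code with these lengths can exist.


Sum = 2^(-1) + 2^(-3) + 2^(-5)
    = 0.5 + 0.125 + 0.03125
    = 21/32 = 0.65625
Since 0.65625 <= 1, Kraft's inequality IS satisfied.
A prefix code with these lengths CAN exist.

Kraft sum = 0.65625. Satisfied.


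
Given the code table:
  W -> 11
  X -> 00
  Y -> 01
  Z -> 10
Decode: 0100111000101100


Decoding:
01 -> Y
00 -> X
11 -> W
10 -> Z
00 -> X
10 -> Z
11 -> W
00 -> X


Result: YXWZXZWX


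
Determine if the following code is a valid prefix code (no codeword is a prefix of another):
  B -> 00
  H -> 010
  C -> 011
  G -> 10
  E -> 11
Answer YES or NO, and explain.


Checking each pair (does one codeword prefix another?):
  B='00' vs H='010': no prefix
  B='00' vs C='011': no prefix
  B='00' vs G='10': no prefix
  B='00' vs E='11': no prefix
  H='010' vs B='00': no prefix
  H='010' vs C='011': no prefix
  H='010' vs G='10': no prefix
  H='010' vs E='11': no prefix
  C='011' vs B='00': no prefix
  C='011' vs H='010': no prefix
  C='011' vs G='10': no prefix
  C='011' vs E='11': no prefix
  G='10' vs B='00': no prefix
  G='10' vs H='010': no prefix
  G='10' vs C='011': no prefix
  G='10' vs E='11': no prefix
  E='11' vs B='00': no prefix
  E='11' vs H='010': no prefix
  E='11' vs C='011': no prefix
  E='11' vs G='10': no prefix
No violation found over all pairs.

YES -- this is a valid prefix code. No codeword is a prefix of any other codeword.


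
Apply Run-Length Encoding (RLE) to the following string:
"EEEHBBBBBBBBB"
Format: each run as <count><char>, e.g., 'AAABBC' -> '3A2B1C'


Scanning runs left to right:
  i=0: run of 'E' x 3 -> '3E'
  i=3: run of 'H' x 1 -> '1H'
  i=4: run of 'B' x 9 -> '9B'

RLE = 3E1H9B


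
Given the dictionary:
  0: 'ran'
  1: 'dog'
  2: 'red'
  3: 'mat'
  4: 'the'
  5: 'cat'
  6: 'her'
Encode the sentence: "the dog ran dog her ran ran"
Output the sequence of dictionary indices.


Look up each word in the dictionary:
  'the' -> 4
  'dog' -> 1
  'ran' -> 0
  'dog' -> 1
  'her' -> 6
  'ran' -> 0
  'ran' -> 0

Encoded: [4, 1, 0, 1, 6, 0, 0]


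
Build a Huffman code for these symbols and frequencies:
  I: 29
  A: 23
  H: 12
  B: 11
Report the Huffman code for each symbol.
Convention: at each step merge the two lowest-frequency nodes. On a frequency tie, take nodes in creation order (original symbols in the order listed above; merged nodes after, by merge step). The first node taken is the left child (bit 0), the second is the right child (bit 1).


Huffman tree construction:
Step 1: Merge B(11) + H(12) = 23
Step 2: Merge A(23) + (B+H)(23) = 46
Step 3: Merge I(29) + (A+(B+H))(46) = 75
Read each symbol's code off the tree from the root (left child = 0, right child = 1).

Codes:
  I: 0 (length 1)
  A: 10 (length 2)
  H: 111 (length 3)
  B: 110 (length 3)
Average code length: 144/75 = 1.9200 bits/symbol


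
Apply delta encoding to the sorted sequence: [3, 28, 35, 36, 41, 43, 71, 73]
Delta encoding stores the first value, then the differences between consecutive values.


First value: 3
Deltas:
  28 - 3 = 25
  35 - 28 = 7
  36 - 35 = 1
  41 - 36 = 5
  43 - 41 = 2
  71 - 43 = 28
  73 - 71 = 2


Delta encoded: [3, 25, 7, 1, 5, 2, 28, 2]


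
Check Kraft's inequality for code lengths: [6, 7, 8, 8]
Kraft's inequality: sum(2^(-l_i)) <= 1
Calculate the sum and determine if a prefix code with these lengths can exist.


Sum = 2^(-6) + 2^(-7) + 2^(-8) + 2^(-8)
    = 0.015625 + 0.0078125 + 0.00390625 + 0.00390625
    = 8/256 = 0.03125
Since 0.03125 <= 1, Kraft's inequality IS satisfied.
A prefix code with these lengths CAN exist.

Kraft sum = 0.03125. Satisfied.


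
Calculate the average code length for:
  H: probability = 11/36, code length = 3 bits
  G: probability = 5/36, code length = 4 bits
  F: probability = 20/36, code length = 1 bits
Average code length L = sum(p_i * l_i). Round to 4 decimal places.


Weighted contributions p_i * l_i:
  H: (11/36) * 3 = 33/36
  G: (5/36) * 4 = 20/36
  F: (20/36) * 1 = 20/36
Sum = (33 + 20 + 20)/36 = 73/36

L = 73/36 = 2.0278 bits/symbol


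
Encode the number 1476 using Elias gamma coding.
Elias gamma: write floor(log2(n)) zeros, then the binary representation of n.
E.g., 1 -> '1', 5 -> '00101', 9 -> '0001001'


num_bits = floor(log2(1476)) + 1 = 11
leading_zeros = num_bits - 1 = 10
binary(1476) = 10111000100

Elias gamma(1476) = '0000000000' + '10111000100' = 000000000010111000100 (21 bits)


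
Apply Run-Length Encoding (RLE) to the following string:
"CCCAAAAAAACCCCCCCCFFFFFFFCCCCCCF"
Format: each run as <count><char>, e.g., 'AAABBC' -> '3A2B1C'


Scanning runs left to right:
  i=0: run of 'C' x 3 -> '3C'
  i=3: run of 'A' x 7 -> '7A'
  i=10: run of 'C' x 8 -> '8C'
  i=18: run of 'F' x 7 -> '7F'
  i=25: run of 'C' x 6 -> '6C'
  i=31: run of 'F' x 1 -> '1F'

RLE = 3C7A8C7F6C1F


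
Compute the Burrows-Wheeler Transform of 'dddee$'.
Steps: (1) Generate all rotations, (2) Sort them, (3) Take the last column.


Rotations (sorted):
  0: $dddee -> last char: e
  1: dddee$ -> last char: $
  2: ddee$d -> last char: d
  3: dee$dd -> last char: d
  4: e$ddde -> last char: e
  5: ee$ddd -> last char: d


BWT = e$dded


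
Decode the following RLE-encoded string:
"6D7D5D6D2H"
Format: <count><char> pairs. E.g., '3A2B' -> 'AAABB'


Expanding each <count><char> pair:
  6D -> 'DDDDDD'
  7D -> 'DDDDDDD'
  5D -> 'DDDDD'
  6D -> 'DDDDDD'
  2H -> 'HH'

Decoded = DDDDDDDDDDDDDDDDDDDDDDDDHH


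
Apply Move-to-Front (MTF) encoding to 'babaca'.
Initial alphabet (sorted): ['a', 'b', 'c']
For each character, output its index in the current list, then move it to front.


MTF encoding:
'b': index 1 in ['a', 'b', 'c'] -> ['b', 'a', 'c']
'a': index 1 in ['b', 'a', 'c'] -> ['a', 'b', 'c']
'b': index 1 in ['a', 'b', 'c'] -> ['b', 'a', 'c']
'a': index 1 in ['b', 'a', 'c'] -> ['a', 'b', 'c']
'c': index 2 in ['a', 'b', 'c'] -> ['c', 'a', 'b']
'a': index 1 in ['c', 'a', 'b'] -> ['a', 'c', 'b']


Output: [1, 1, 1, 1, 2, 1]


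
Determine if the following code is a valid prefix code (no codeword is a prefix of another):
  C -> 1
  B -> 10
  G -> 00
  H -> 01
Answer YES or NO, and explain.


Checking each pair (does one codeword prefix another?):
  C='1' vs B='10': prefix -- VIOLATION

NO -- this is NOT a valid prefix code. C (1) is a prefix of B (10).


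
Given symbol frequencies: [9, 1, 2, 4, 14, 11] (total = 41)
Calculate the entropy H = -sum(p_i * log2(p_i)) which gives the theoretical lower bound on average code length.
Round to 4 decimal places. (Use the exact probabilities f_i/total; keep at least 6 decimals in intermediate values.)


Per-symbol terms -p_i * log2(p_i) with p_i = f_i/41:
  p = 9/41 = 0.219512: log2(p) = -2.187627, -p*log2(p) = 0.480211
  p = 1/41 = 0.024390: log2(p) = -5.357552, -p*log2(p) = 0.130672
  p = 2/41 = 0.048780: log2(p) = -4.357552, -p*log2(p) = 0.212564
  p = 4/41 = 0.097561: log2(p) = -3.357552, -p*log2(p) = 0.327566
  p = 14/41 = 0.341463: log2(p) = -1.550197, -p*log2(p) = 0.529336
  p = 11/41 = 0.268293: log2(p) = -1.898120, -p*log2(p) = 0.509252
H = 0.480211 + 0.130672 + 0.212564 + 0.327566 + 0.529336 + 0.509252 = 2.189601

H = 2.1896 bits/symbol


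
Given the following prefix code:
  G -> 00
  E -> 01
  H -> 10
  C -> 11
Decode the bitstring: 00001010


Decoding step by step:
Bits 00 -> G
Bits 00 -> G
Bits 10 -> H
Bits 10 -> H


Decoded message: GGHH


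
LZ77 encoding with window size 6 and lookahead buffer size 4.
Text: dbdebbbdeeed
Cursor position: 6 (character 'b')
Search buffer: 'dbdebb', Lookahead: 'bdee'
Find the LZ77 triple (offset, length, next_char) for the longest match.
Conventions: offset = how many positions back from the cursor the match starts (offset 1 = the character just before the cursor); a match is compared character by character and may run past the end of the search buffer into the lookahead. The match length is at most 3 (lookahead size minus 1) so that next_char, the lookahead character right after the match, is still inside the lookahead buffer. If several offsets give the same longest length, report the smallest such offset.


Try each offset into the search buffer:
  offset=1 (pos 5, char 'b'): match length 1
  offset=2 (pos 4, char 'b'): match length 1
  offset=3 (pos 3, char 'e'): match length 0
  offset=4 (pos 2, char 'd'): match length 0
  offset=5 (pos 1, char 'b'): match length 3
  offset=6 (pos 0, char 'd'): match length 0
Longest match has length 3 at offset 5.
next_char = character at position 6 + 3 = 9 -> 'e'

Best match: offset=5, length=3 (matching 'bde' starting at position 1)
LZ77 triple: (5, 3, 'e')


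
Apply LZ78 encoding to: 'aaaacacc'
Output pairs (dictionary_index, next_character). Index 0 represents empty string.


LZ78 encoding steps:
Dictionary: {0: ''}
Step 1: w='' (idx 0), next='a' -> output (0, 'a'), add 'a' as idx 1
Step 2: w='a' (idx 1), next='a' -> output (1, 'a'), add 'aa' as idx 2
Step 3: w='a' (idx 1), next='c' -> output (1, 'c'), add 'ac' as idx 3
Step 4: w='ac' (idx 3), next='c' -> output (3, 'c'), add 'acc' as idx 4


Encoded: [(0, 'a'), (1, 'a'), (1, 'c'), (3, 'c')]


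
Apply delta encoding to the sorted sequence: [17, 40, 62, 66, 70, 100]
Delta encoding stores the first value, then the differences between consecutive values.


First value: 17
Deltas:
  40 - 17 = 23
  62 - 40 = 22
  66 - 62 = 4
  70 - 66 = 4
  100 - 70 = 30


Delta encoded: [17, 23, 22, 4, 4, 30]


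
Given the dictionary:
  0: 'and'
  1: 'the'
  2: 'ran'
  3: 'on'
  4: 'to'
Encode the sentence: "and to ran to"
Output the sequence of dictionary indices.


Look up each word in the dictionary:
  'and' -> 0
  'to' -> 4
  'ran' -> 2
  'to' -> 4

Encoded: [0, 4, 2, 4]


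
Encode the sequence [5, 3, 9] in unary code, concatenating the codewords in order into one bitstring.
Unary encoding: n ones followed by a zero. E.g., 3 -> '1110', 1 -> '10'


Encode each number as n ones followed by a terminating 0:
  5 -> 111110 (6 bits)
  3 -> 1110 (4 bits)
  9 -> 1111111110 (10 bits)
Total length = 6 + 4 + 10 = 20 bits.

Unary([5, 3, 9]) = 11111011101111111110 (20 bits)


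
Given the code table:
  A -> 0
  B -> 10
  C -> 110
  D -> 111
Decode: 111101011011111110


Decoding:
111 -> D
10 -> B
10 -> B
110 -> C
111 -> D
111 -> D
10 -> B


Result: DBBCDDB


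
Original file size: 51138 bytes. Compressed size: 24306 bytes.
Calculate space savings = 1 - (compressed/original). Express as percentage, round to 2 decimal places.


ratio = compressed/original = 24306/51138 = 0.475302
savings = 1 - ratio = 1 - 0.475302 = 0.524698
as a percentage: 0.524698 * 100 = 52.47%

Space savings = 1 - 24306/51138 = 52.47%


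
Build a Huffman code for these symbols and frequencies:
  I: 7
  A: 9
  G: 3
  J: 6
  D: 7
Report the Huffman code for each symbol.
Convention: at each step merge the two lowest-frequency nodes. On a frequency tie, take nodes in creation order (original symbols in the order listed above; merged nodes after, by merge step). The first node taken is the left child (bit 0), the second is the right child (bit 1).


Huffman tree construction:
Step 1: Merge G(3) + J(6) = 9
Step 2: Merge I(7) + D(7) = 14
Step 3: Merge A(9) + (G+J)(9) = 18
Step 4: Merge (I+D)(14) + (A+(G+J))(18) = 32
Read each symbol's code off the tree from the root (left child = 0, right child = 1).

Codes:
  I: 00 (length 2)
  A: 10 (length 2)
  G: 110 (length 3)
  J: 111 (length 3)
  D: 01 (length 2)
Average code length: 73/32 = 2.2813 bits/symbol


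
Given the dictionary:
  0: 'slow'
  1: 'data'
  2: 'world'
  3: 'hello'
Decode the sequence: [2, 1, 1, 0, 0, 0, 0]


Look up each index in the dictionary:
  2 -> 'world'
  1 -> 'data'
  1 -> 'data'
  0 -> 'slow'
  0 -> 'slow'
  0 -> 'slow'
  0 -> 'slow'

Decoded: "world data data slow slow slow slow"


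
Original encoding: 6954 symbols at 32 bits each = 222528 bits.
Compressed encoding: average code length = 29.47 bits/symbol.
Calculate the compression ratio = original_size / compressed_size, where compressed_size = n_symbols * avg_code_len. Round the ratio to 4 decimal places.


original_size = n_symbols * orig_bits = 6954 * 32 = 222528 bits
compressed_size = n_symbols * avg_code_len = 6954 * 29.47 = 204934.38 bits
ratio = original_size / compressed_size = 222528 / 204934.38 = 1.0859

Compression ratio = 1.0859


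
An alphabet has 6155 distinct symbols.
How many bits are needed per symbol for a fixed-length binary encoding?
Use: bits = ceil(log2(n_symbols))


log2(6155) = 12.5875
Bracket: 2^12 = 4096 < 6155 <= 2^13 = 8192
So ceil(log2(6155)) = 13

bits = ceil(log2(6155)) = ceil(12.5875) = 13 bits


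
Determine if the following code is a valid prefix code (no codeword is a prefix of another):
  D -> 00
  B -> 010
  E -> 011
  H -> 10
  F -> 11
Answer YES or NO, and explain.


Checking each pair (does one codeword prefix another?):
  D='00' vs B='010': no prefix
  D='00' vs E='011': no prefix
  D='00' vs H='10': no prefix
  D='00' vs F='11': no prefix
  B='010' vs D='00': no prefix
  B='010' vs E='011': no prefix
  B='010' vs H='10': no prefix
  B='010' vs F='11': no prefix
  E='011' vs D='00': no prefix
  E='011' vs B='010': no prefix
  E='011' vs H='10': no prefix
  E='011' vs F='11': no prefix
  H='10' vs D='00': no prefix
  H='10' vs B='010': no prefix
  H='10' vs E='011': no prefix
  H='10' vs F='11': no prefix
  F='11' vs D='00': no prefix
  F='11' vs B='010': no prefix
  F='11' vs E='011': no prefix
  F='11' vs H='10': no prefix
No violation found over all pairs.

YES -- this is a valid prefix code. No codeword is a prefix of any other codeword.


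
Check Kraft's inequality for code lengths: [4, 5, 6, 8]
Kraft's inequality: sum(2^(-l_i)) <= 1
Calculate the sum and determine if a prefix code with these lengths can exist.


Sum = 2^(-4) + 2^(-5) + 2^(-6) + 2^(-8)
    = 0.0625 + 0.03125 + 0.015625 + 0.00390625
    = 29/256 = 0.11328125
Since 0.11328125 <= 1, Kraft's inequality IS satisfied.
A prefix code with these lengths CAN exist.

Kraft sum = 0.11328125. Satisfied.
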